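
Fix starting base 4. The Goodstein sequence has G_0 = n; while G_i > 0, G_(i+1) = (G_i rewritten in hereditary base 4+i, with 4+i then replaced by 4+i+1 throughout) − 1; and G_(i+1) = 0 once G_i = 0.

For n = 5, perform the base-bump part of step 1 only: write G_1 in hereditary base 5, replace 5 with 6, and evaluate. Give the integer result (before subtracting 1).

G_0=5  [base 4] 4 + 1  →[4↦5]→  5 + 1 = 6  −1 ⇒ G_1=5
G_1=5  [base 5] 5  →[5↦6]→  6 = 6  −1 ⇒ G_2=5

6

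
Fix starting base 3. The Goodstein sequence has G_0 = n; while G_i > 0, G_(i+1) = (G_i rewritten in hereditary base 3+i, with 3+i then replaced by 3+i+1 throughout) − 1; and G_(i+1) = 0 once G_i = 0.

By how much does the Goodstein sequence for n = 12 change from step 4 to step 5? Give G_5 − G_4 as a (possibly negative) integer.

14

G_0 = 12. HB_3(12) = 3^2 + 3. Bump = 20. G_1 = 19.
G_1 = 19. HB_4(19) = 4^2 + 3. Bump = 28. G_2 = 27.
G_2 = 27. HB_5(27) = 5^2 + 2. Bump = 38. G_3 = 37.
G_3 = 37. HB_6(37) = 6^2 + 1. Bump = 50. G_4 = 49.
G_4 = 49. HB_7(49) = 7^2. Bump = 64. G_5 = 63.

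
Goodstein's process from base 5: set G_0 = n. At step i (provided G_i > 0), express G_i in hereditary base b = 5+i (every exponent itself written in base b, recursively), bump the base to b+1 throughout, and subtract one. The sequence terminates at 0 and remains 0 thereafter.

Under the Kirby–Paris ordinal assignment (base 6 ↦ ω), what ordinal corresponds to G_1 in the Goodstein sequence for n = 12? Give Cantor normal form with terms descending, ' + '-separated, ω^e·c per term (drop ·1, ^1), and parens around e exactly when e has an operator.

base 5: 12 = 2·5 + 2; at 6: 2·6 + 2 = 14; next = 13
base 6: 13 = 2·6 + 1; at 7: 2·7 + 1 = 15; next = 14

ω·2 + 1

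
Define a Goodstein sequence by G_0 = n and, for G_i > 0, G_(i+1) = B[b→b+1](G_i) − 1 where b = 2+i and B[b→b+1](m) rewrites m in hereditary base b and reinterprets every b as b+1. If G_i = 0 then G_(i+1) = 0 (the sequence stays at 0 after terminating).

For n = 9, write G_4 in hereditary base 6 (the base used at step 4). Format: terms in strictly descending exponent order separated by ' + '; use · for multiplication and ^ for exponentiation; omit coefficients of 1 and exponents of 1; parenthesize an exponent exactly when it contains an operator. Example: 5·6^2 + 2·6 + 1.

3·6^6 + 3·6^3 + 3·6^2 + 3·6 + 1

base 2: 9 = 2^(2 + 1) + 1; at 3: 3^(3 + 1) + 1 = 82; next = 81
base 3: 81 = 3^(3 + 1); at 4: 4^(4 + 1) = 1024; next = 1023
base 4: 1023 = 3·4^4 + 3·4^3 + 3·4^2 + 3·4 + 3; at 5: 3·5^5 + 3·5^3 + 3·5^2 + 3·5 + 3 = 9843; next = 9842
base 5: 9842 = 3·5^5 + 3·5^3 + 3·5^2 + 3·5 + 2; at 6: 3·6^6 + 3·6^3 + 3·6^2 + 3·6 + 2 = 140744; next = 140743
base 6: 140743 = 3·6^6 + 3·6^3 + 3·6^2 + 3·6 + 1; at 7: 3·7^7 + 3·7^3 + 3·7^2 + 3·7 + 1 = 2471827; next = 2471826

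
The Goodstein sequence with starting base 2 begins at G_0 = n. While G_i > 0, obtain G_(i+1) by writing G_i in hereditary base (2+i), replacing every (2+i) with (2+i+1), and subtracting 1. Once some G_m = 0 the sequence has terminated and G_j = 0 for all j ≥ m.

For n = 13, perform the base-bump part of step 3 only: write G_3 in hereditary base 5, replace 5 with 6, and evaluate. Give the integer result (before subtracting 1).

280712

i=0: 13 = 2^(2 + 1) + 2^2 + 1 (b=2); 2→3: 3^(3 + 1) + 3^3 + 1 = 109; 109−1 = 108
i=1: 108 = 3^(3 + 1) + 3^3 (b=3); 3→4: 4^(4 + 1) + 4^4 = 1280; 1280−1 = 1279
i=2: 1279 = 4^(4 + 1) + 3·4^3 + 3·4^2 + 3·4 + 3 (b=4); 4→5: 5^(5 + 1) + 3·5^3 + 3·5^2 + 3·5 + 3 = 16093; 16093−1 = 16092
i=3: 16092 = 5^(5 + 1) + 3·5^3 + 3·5^2 + 3·5 + 2 (b=5); 5→6: 6^(6 + 1) + 3·6^3 + 3·6^2 + 3·6 + 2 = 280712; 280712−1 = 280711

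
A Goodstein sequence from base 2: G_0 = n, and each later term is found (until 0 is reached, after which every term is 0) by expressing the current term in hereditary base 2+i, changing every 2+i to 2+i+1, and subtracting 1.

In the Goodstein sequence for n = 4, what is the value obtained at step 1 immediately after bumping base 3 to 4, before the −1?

42

G_0 = 4. HB_2(4) = 2^2. Bump = 27. G_1 = 26.
G_1 = 26. HB_3(26) = 2·3^2 + 2·3 + 2. Bump = 42. G_2 = 41.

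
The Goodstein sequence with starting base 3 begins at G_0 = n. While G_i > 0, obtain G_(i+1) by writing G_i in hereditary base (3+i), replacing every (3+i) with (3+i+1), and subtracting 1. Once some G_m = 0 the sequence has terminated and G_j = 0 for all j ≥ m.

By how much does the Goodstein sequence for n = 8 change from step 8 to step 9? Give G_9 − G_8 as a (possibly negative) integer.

0

G_0 = 8. HB_3(8) = 2·3 + 2. Bump = 10. G_1 = 9.
G_1 = 9. HB_4(9) = 2·4 + 1. Bump = 11. G_2 = 10.
G_2 = 10. HB_5(10) = 2·5. Bump = 12. G_3 = 11.
G_3 = 11. HB_6(11) = 6 + 5. Bump = 12. G_4 = 11.
G_4 = 11. HB_7(11) = 7 + 4. Bump = 12. G_5 = 11.
G_5 = 11. HB_8(11) = 8 + 3. Bump = 12. G_6 = 11.
G_6 = 11. HB_9(11) = 9 + 2. Bump = 12. G_7 = 11.
G_7 = 11. HB_10(11) = 10 + 1. Bump = 12. G_8 = 11.
G_8 = 11. HB_11(11) = 11. Bump = 12. G_9 = 11.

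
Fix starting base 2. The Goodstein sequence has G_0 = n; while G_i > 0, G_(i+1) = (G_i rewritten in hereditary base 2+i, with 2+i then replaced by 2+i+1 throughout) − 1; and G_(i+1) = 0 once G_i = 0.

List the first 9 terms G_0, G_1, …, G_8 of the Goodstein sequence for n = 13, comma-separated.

13, 108, 1279, 16092, 280711, 5765998, 134219479, 3486786855, 100000003325

G_0=13  [base 2] 2^(2 + 1) + 2^2 + 1  →[2↦3]→  3^(3 + 1) + 3^3 + 1 = 109  −1 ⇒ G_1=108
G_1=108  [base 3] 3^(3 + 1) + 3^3  →[3↦4]→  4^(4 + 1) + 4^4 = 1280  −1 ⇒ G_2=1279
G_2=1279  [base 4] 4^(4 + 1) + 3·4^3 + 3·4^2 + 3·4 + 3  →[4↦5]→  5^(5 + 1) + 3·5^3 + 3·5^2 + 3·5 + 3 = 16093  −1 ⇒ G_3=16092
G_3=16092  [base 5] 5^(5 + 1) + 3·5^3 + 3·5^2 + 3·5 + 2  →[5↦6]→  6^(6 + 1) + 3·6^3 + 3·6^2 + 3·6 + 2 = 280712  −1 ⇒ G_4=280711
G_4=280711  [base 6] 6^(6 + 1) + 3·6^3 + 3·6^2 + 3·6 + 1  →[6↦7]→  7^(7 + 1) + 3·7^3 + 3·7^2 + 3·7 + 1 = 5765999  −1 ⇒ G_5=5765998
G_5=5765998  [base 7] 7^(7 + 1) + 3·7^3 + 3·7^2 + 3·7  →[7↦8]→  8^(8 + 1) + 3·8^3 + 3·8^2 + 3·8 = 134219480  −1 ⇒ G_6=134219479
G_6=134219479  [base 8] 8^(8 + 1) + 3·8^3 + 3·8^2 + 2·8 + 7  →[8↦9]→  9^(9 + 1) + 3·9^3 + 3·9^2 + 2·9 + 7 = 3486786856  −1 ⇒ G_7=3486786855
G_7=3486786855  [base 9] 9^(9 + 1) + 3·9^3 + 3·9^2 + 2·9 + 6  →[9↦10]→  10^(10 + 1) + 3·10^3 + 3·10^2 + 2·10 + 6 = 100000003326  −1 ⇒ G_8=100000003325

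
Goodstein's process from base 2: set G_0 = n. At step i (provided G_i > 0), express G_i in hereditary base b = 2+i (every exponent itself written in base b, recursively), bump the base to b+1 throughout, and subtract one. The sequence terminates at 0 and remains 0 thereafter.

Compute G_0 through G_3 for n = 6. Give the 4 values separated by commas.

6, 29, 257, 3125

i=0: 6 = 2^2 + 2 (b=2); 2→3: 3^3 + 3 = 30; 30−1 = 29
i=1: 29 = 3^3 + 2 (b=3); 3→4: 4^4 + 2 = 258; 258−1 = 257
i=2: 257 = 4^4 + 1 (b=4); 4→5: 5^5 + 1 = 3126; 3126−1 = 3125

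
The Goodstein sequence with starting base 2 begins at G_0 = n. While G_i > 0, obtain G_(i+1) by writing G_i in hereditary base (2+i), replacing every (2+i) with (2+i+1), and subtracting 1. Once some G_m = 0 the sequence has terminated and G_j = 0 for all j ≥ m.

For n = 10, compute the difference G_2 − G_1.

942

10 —HB2→ 2^(2 + 1) + 2 —bump→ 3^(3 + 1) + 3 = 84 —(−1)→ 83
83 —HB3→ 3^(3 + 1) + 2 —bump→ 4^(4 + 1) + 2 = 1026 —(−1)→ 1025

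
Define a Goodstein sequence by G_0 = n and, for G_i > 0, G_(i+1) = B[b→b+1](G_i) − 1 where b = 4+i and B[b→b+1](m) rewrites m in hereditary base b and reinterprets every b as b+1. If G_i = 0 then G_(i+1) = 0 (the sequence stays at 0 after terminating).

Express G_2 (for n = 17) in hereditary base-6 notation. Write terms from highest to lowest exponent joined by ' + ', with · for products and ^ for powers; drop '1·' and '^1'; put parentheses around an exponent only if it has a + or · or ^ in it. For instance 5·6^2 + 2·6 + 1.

(0) 17|_4 = 4^2 + 1 ↦ 5^2 + 1|_5 = 26 ⇒ 25
(1) 25|_5 = 5^2 ↦ 6^2|_6 = 36 ⇒ 35
(2) 35|_6 = 5·6 + 5 ↦ 5·7 + 5|_7 = 40 ⇒ 39

5·6 + 5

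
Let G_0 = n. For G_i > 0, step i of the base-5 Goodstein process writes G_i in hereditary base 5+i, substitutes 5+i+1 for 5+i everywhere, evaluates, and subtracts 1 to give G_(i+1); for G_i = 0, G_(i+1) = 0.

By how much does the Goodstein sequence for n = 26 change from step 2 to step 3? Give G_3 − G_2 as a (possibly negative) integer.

G_0 = 26. HB_5(26) = 5^2 + 1. Bump = 37. G_1 = 36.
G_1 = 36. HB_6(36) = 6^2. Bump = 49. G_2 = 48.
G_2 = 48. HB_7(48) = 6·7 + 6. Bump = 54. G_3 = 53.

5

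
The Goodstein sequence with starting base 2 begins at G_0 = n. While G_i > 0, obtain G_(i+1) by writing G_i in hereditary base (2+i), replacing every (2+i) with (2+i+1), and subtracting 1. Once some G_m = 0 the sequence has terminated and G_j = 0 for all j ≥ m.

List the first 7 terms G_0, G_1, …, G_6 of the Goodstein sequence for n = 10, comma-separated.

10, 83, 1025, 15625, 279935, 4215754, 84073323

G_0=10  [base 2] 2^(2 + 1) + 2  →[2↦3]→  3^(3 + 1) + 3 = 84  −1 ⇒ G_1=83
G_1=83  [base 3] 3^(3 + 1) + 2  →[3↦4]→  4^(4 + 1) + 2 = 1026  −1 ⇒ G_2=1025
G_2=1025  [base 4] 4^(4 + 1) + 1  →[4↦5]→  5^(5 + 1) + 1 = 15626  −1 ⇒ G_3=15625
G_3=15625  [base 5] 5^(5 + 1)  →[5↦6]→  6^(6 + 1) = 279936  −1 ⇒ G_4=279935
G_4=279935  [base 6] 5·6^6 + 5·6^5 + 5·6^4 + 5·6^3 + 5·6^2 + 5·6 + 5  →[6↦7]→  5·7^7 + 5·7^5 + 5·7^4 + 5·7^3 + 5·7^2 + 5·7 + 5 = 4215755  −1 ⇒ G_5=4215754
G_5=4215754  [base 7] 5·7^7 + 5·7^5 + 5·7^4 + 5·7^3 + 5·7^2 + 5·7 + 4  →[7↦8]→  5·8^8 + 5·8^5 + 5·8^4 + 5·8^3 + 5·8^2 + 5·8 + 4 = 84073324  −1 ⇒ G_6=84073323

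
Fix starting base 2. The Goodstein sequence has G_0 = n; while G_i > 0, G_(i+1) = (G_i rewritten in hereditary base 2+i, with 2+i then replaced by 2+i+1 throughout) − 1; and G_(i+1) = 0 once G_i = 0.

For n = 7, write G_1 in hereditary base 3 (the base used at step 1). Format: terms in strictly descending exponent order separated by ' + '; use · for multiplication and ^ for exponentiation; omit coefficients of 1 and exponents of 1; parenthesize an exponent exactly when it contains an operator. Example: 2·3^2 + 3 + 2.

3^3 + 3

step 0: 7 = 2^2 + 2 + 1; sub 3 for 2: 3^3 + 3 + 1; = 31; G_1 = 31−1 = 30
step 1: 30 = 3^3 + 3; sub 4 for 3: 4^4 + 4; = 260; G_2 = 260−1 = 259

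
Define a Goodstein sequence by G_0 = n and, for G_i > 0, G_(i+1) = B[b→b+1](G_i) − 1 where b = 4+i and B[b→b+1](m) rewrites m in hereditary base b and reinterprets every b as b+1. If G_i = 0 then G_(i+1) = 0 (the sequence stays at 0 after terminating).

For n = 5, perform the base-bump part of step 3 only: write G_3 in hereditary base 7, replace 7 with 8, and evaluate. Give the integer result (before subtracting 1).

4

i=0: 5 = 4 + 1 (b=4); 4→5: 5 + 1 = 6; 6−1 = 5
i=1: 5 = 5 (b=5); 5→6: 6 = 6; 6−1 = 5
i=2: 5 = 5 (b=6); 6→7: 5 = 5; 5−1 = 4
i=3: 4 = 4 (b=7); 7→8: 4 = 4; 4−1 = 3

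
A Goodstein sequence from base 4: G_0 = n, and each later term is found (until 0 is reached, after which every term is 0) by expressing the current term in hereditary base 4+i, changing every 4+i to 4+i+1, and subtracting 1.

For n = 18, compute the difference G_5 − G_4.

5

base 4: 18 = 4^2 + 2; at 5: 5^2 + 2 = 27; next = 26
base 5: 26 = 5^2 + 1; at 6: 6^2 + 1 = 37; next = 36
base 6: 36 = 6^2; at 7: 7^2 = 49; next = 48
base 7: 48 = 6·7 + 6; at 8: 6·8 + 6 = 54; next = 53
base 8: 53 = 6·8 + 5; at 9: 6·9 + 5 = 59; next = 58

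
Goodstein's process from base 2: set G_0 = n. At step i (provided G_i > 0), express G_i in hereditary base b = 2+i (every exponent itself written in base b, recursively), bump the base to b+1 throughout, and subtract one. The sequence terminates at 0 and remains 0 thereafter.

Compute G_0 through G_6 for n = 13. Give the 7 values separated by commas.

G_0 = 13. HB_2(13) = 2^(2 + 1) + 2^2 + 1. Bump = 109. G_1 = 108.
G_1 = 108. HB_3(108) = 3^(3 + 1) + 3^3. Bump = 1280. G_2 = 1279.
G_2 = 1279. HB_4(1279) = 4^(4 + 1) + 3·4^3 + 3·4^2 + 3·4 + 3. Bump = 16093. G_3 = 16092.
G_3 = 16092. HB_5(16092) = 5^(5 + 1) + 3·5^3 + 3·5^2 + 3·5 + 2. Bump = 280712. G_4 = 280711.
G_4 = 280711. HB_6(280711) = 6^(6 + 1) + 3·6^3 + 3·6^2 + 3·6 + 1. Bump = 5765999. G_5 = 5765998.
G_5 = 5765998. HB_7(5765998) = 7^(7 + 1) + 3·7^3 + 3·7^2 + 3·7. Bump = 134219480. G_6 = 134219479.

13, 108, 1279, 16092, 280711, 5765998, 134219479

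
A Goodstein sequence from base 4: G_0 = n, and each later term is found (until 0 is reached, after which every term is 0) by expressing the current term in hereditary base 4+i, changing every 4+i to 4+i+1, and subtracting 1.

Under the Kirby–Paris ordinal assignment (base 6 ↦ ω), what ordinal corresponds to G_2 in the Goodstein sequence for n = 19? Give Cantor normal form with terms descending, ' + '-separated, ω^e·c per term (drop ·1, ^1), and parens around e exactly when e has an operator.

[0] 19 ≡ 4^2 + 3 (base 4). Lift 5: 28. −1: 27.
[1] 27 ≡ 5^2 + 2 (base 5). Lift 6: 38. −1: 37.

ω^2 + 1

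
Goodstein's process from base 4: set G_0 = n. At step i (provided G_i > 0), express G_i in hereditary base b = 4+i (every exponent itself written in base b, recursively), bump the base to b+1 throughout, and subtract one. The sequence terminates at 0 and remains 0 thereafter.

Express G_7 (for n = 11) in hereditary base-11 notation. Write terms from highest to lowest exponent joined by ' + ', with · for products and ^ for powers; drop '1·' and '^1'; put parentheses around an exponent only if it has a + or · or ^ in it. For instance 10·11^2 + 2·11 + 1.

11 + 4

G_0=11  [base 4] 2·4 + 3  →[4↦5]→  2·5 + 3 = 13  −1 ⇒ G_1=12
G_1=12  [base 5] 2·5 + 2  →[5↦6]→  2·6 + 2 = 14  −1 ⇒ G_2=13
G_2=13  [base 6] 2·6 + 1  →[6↦7]→  2·7 + 1 = 15  −1 ⇒ G_3=14
G_3=14  [base 7] 2·7  →[7↦8]→  2·8 = 16  −1 ⇒ G_4=15
G_4=15  [base 8] 8 + 7  →[8↦9]→  9 + 7 = 16  −1 ⇒ G_5=15
G_5=15  [base 9] 9 + 6  →[9↦10]→  10 + 6 = 16  −1 ⇒ G_6=15
G_6=15  [base 10] 10 + 5  →[10↦11]→  11 + 5 = 16  −1 ⇒ G_7=15
G_7=15  [base 11] 11 + 4  →[11↦12]→  12 + 4 = 16  −1 ⇒ G_8=15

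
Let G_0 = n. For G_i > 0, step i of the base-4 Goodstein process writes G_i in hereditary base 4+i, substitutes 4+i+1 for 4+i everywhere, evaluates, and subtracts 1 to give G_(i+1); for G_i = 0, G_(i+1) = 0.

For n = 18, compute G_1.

(0) 18|_4 = 4^2 + 2 ↦ 5^2 + 2|_5 = 27 ⇒ 26
(1) 26|_5 = 5^2 + 1 ↦ 6^2 + 1|_6 = 37 ⇒ 36

26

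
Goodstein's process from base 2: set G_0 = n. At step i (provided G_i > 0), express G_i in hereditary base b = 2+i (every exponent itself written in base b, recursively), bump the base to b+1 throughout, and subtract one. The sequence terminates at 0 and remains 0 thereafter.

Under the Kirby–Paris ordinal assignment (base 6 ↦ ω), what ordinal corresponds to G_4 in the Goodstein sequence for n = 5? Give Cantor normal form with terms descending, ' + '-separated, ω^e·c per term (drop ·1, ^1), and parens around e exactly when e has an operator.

ω^3·3 + ω^2·3 + ω·3 + 1

[0] 5 ≡ 2^2 + 1 (base 2). Lift 3: 28. −1: 27.
[1] 27 ≡ 3^3 (base 3). Lift 4: 256. −1: 255.
[2] 255 ≡ 3·4^3 + 3·4^2 + 3·4 + 3 (base 4). Lift 5: 468. −1: 467.
[3] 467 ≡ 3·5^3 + 3·5^2 + 3·5 + 2 (base 5). Lift 6: 776. −1: 775.
[4] 775 ≡ 3·6^3 + 3·6^2 + 3·6 + 1 (base 6). Lift 7: 1198. −1: 1197.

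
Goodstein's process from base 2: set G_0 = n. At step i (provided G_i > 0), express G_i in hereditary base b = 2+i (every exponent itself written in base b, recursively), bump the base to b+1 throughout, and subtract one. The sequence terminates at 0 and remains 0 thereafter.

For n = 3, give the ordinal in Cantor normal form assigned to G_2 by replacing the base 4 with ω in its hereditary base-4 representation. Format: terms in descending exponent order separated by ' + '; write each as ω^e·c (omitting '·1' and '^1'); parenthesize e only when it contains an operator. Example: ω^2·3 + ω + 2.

[0] 3 ≡ 2 + 1 (base 2). Lift 3: 4. −1: 3.
[1] 3 ≡ 3 (base 3). Lift 4: 4. −1: 3.
[2] 3 ≡ 3 (base 4). Lift 5: 3. −1: 2.

3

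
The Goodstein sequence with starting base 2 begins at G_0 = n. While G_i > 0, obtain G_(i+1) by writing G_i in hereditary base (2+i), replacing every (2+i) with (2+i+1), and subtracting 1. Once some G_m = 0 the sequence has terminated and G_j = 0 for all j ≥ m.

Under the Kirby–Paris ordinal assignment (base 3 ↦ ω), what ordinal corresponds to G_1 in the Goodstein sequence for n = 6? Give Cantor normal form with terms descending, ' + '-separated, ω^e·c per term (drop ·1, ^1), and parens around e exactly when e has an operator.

step 0: 6 = 2^2 + 2; sub 3 for 2: 3^3 + 3; = 30; G_1 = 30−1 = 29
step 1: 29 = 3^3 + 2; sub 4 for 3: 4^4 + 2; = 258; G_2 = 258−1 = 257

ω^ω + 2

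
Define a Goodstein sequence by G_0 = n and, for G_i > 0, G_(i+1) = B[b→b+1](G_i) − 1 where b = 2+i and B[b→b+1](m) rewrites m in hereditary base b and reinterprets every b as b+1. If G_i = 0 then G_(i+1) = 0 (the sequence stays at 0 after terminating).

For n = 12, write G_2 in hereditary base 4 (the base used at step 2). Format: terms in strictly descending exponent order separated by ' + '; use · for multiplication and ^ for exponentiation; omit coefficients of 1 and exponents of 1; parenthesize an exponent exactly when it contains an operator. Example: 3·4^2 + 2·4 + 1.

4^(4 + 1) + 2·4^2 + 2·4 + 1

[0] 12 ≡ 2^(2 + 1) + 2^2 (base 2). Lift 3: 108. −1: 107.
[1] 107 ≡ 3^(3 + 1) + 2·3^2 + 2·3 + 2 (base 3). Lift 4: 1066. −1: 1065.
[2] 1065 ≡ 4^(4 + 1) + 2·4^2 + 2·4 + 1 (base 4). Lift 5: 15686. −1: 15685.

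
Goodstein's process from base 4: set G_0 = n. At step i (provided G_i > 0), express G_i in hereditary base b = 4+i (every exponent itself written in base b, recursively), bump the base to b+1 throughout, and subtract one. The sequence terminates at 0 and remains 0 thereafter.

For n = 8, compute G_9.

6

8 —HB4→ 2·4 —bump→ 2·5 = 10 —(−1)→ 9
9 —HB5→ 5 + 4 —bump→ 6 + 4 = 10 —(−1)→ 9
9 —HB6→ 6 + 3 —bump→ 7 + 3 = 10 —(−1)→ 9
9 —HB7→ 7 + 2 —bump→ 8 + 2 = 10 —(−1)→ 9
9 —HB8→ 8 + 1 —bump→ 9 + 1 = 10 —(−1)→ 9
9 —HB9→ 9 —bump→ 10 = 10 —(−1)→ 9
9 —HB10→ 9 —bump→ 9 = 9 —(−1)→ 8
8 —HB11→ 8 —bump→ 8 = 8 —(−1)→ 7
7 —HB12→ 7 —bump→ 7 = 7 —(−1)→ 6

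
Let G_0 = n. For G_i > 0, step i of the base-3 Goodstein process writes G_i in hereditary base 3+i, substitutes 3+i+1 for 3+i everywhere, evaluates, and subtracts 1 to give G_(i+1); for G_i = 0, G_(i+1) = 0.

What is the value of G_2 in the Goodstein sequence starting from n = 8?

10

G_0=8  [base 3] 2·3 + 2  →[3↦4]→  2·4 + 2 = 10  −1 ⇒ G_1=9
G_1=9  [base 4] 2·4 + 1  →[4↦5]→  2·5 + 1 = 11  −1 ⇒ G_2=10
G_2=10  [base 5] 2·5  →[5↦6]→  2·6 = 12  −1 ⇒ G_3=11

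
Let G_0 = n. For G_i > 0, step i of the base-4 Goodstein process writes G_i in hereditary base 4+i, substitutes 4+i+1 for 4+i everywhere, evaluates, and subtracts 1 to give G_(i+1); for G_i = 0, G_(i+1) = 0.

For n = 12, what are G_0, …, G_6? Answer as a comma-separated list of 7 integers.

12 —HB4→ 3·4 —bump→ 3·5 = 15 —(−1)→ 14
14 —HB5→ 2·5 + 4 —bump→ 2·6 + 4 = 16 —(−1)→ 15
15 —HB6→ 2·6 + 3 —bump→ 2·7 + 3 = 17 —(−1)→ 16
16 —HB7→ 2·7 + 2 —bump→ 2·8 + 2 = 18 —(−1)→ 17
17 —HB8→ 2·8 + 1 —bump→ 2·9 + 1 = 19 —(−1)→ 18
18 —HB9→ 2·9 —bump→ 2·10 = 20 —(−1)→ 19

12, 14, 15, 16, 17, 18, 19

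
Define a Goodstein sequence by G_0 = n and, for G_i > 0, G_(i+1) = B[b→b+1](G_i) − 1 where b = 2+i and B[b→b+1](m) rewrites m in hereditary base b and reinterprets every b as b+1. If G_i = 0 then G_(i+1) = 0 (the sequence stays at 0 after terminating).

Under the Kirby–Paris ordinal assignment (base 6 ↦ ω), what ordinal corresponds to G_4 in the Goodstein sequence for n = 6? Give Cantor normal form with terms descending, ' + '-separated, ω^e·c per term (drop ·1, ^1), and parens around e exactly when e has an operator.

ω^5·5 + ω^4·5 + ω^3·5 + ω^2·5 + ω·5 + 5

step 0: 6 = 2^2 + 2; sub 3 for 2: 3^3 + 3; = 30; G_1 = 30−1 = 29
step 1: 29 = 3^3 + 2; sub 4 for 3: 4^4 + 2; = 258; G_2 = 258−1 = 257
step 2: 257 = 4^4 + 1; sub 5 for 4: 5^5 + 1; = 3126; G_3 = 3126−1 = 3125
step 3: 3125 = 5^5; sub 6 for 5: 6^6; = 46656; G_4 = 46656−1 = 46655
step 4: 46655 = 5·6^5 + 5·6^4 + 5·6^3 + 5·6^2 + 5·6 + 5; sub 7 for 6: 5·7^5 + 5·7^4 + 5·7^3 + 5·7^2 + 5·7 + 5; = 98040; G_5 = 98040−1 = 98039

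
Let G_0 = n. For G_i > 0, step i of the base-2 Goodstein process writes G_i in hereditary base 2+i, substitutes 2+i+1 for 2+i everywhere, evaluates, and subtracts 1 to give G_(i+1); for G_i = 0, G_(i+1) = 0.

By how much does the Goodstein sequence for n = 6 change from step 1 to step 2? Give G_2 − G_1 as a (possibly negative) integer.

base 2: 6 = 2^2 + 2; at 3: 3^3 + 3 = 30; next = 29
base 3: 29 = 3^3 + 2; at 4: 4^4 + 2 = 258; next = 257

228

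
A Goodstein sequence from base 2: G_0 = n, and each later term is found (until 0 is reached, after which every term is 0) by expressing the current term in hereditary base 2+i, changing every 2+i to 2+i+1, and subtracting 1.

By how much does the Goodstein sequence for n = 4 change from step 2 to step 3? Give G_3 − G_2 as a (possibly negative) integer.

19

base 2: 4 = 2^2; at 3: 3^3 = 27; next = 26
base 3: 26 = 2·3^2 + 2·3 + 2; at 4: 2·4^2 + 2·4 + 2 = 42; next = 41
base 4: 41 = 2·4^2 + 2·4 + 1; at 5: 2·5^2 + 2·5 + 1 = 61; next = 60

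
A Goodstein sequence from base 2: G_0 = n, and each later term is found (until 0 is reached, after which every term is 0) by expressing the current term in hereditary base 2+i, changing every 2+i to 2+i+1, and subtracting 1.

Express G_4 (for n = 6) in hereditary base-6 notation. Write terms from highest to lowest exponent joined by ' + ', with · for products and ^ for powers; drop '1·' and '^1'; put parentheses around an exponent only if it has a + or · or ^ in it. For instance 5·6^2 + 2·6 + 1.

G_0 = 6. HB_2(6) = 2^2 + 2. Bump = 30. G_1 = 29.
G_1 = 29. HB_3(29) = 3^3 + 2. Bump = 258. G_2 = 257.
G_2 = 257. HB_4(257) = 4^4 + 1. Bump = 3126. G_3 = 3125.
G_3 = 3125. HB_5(3125) = 5^5. Bump = 46656. G_4 = 46655.
G_4 = 46655. HB_6(46655) = 5·6^5 + 5·6^4 + 5·6^3 + 5·6^2 + 5·6 + 5. Bump = 98040. G_5 = 98039.

5·6^5 + 5·6^4 + 5·6^3 + 5·6^2 + 5·6 + 5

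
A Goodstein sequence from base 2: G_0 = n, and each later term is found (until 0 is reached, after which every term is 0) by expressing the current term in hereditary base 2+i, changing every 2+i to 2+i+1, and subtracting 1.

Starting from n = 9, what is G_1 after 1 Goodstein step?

i=0: 9 = 2^(2 + 1) + 1 (b=2); 2→3: 3^(3 + 1) + 1 = 82; 82−1 = 81
i=1: 81 = 3^(3 + 1) (b=3); 3→4: 4^(4 + 1) = 1024; 1024−1 = 1023

81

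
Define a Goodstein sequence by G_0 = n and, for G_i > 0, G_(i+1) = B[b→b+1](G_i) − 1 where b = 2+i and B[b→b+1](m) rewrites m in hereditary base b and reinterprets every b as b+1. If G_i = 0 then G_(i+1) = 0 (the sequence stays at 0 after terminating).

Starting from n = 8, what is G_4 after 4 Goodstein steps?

93395

base 2: 8 = 2^(2 + 1); at 3: 3^(3 + 1) = 81; next = 80
base 3: 80 = 2·3^3 + 2·3^2 + 2·3 + 2; at 4: 2·4^4 + 2·4^2 + 2·4 + 2 = 554; next = 553
base 4: 553 = 2·4^4 + 2·4^2 + 2·4 + 1; at 5: 2·5^5 + 2·5^2 + 2·5 + 1 = 6311; next = 6310
base 5: 6310 = 2·5^5 + 2·5^2 + 2·5; at 6: 2·6^6 + 2·6^2 + 2·6 = 93396; next = 93395
base 6: 93395 = 2·6^6 + 2·6^2 + 6 + 5; at 7: 2·7^7 + 2·7^2 + 7 + 5 = 1647196; next = 1647195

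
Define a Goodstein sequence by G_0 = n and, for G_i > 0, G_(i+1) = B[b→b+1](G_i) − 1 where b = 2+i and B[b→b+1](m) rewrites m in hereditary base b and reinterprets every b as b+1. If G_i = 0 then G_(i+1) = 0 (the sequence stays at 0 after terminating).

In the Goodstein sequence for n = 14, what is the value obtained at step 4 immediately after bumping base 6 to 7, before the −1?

5862841

G_0 = 14. HB_2(14) = 2^(2 + 1) + 2^2 + 2. Bump = 111. G_1 = 110.
G_1 = 110. HB_3(110) = 3^(3 + 1) + 3^3 + 2. Bump = 1282. G_2 = 1281.
G_2 = 1281. HB_4(1281) = 4^(4 + 1) + 4^4 + 1. Bump = 18751. G_3 = 18750.
G_3 = 18750. HB_5(18750) = 5^(5 + 1) + 5^5. Bump = 326592. G_4 = 326591.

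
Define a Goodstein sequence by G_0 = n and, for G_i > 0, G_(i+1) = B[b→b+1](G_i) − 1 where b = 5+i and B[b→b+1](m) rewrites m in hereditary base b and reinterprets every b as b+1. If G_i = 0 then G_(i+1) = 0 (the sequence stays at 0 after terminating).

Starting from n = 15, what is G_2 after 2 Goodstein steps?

i=0: 15 = 3·5 (b=5); 5→6: 3·6 = 18; 18−1 = 17
i=1: 17 = 2·6 + 5 (b=6); 6→7: 2·7 + 5 = 19; 19−1 = 18
i=2: 18 = 2·7 + 4 (b=7); 7→8: 2·8 + 4 = 20; 20−1 = 19

18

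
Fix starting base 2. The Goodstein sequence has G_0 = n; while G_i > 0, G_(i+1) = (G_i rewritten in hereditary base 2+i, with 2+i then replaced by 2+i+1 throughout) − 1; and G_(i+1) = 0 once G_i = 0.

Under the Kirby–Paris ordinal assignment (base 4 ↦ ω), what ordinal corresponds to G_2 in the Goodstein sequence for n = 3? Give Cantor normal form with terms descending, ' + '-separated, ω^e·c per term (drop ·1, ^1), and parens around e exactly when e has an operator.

i=0: 3 = 2 + 1 (b=2); 2→3: 3 + 1 = 4; 4−1 = 3
i=1: 3 = 3 (b=3); 3→4: 4 = 4; 4−1 = 3
i=2: 3 = 3 (b=4); 4→5: 3 = 3; 3−1 = 2

3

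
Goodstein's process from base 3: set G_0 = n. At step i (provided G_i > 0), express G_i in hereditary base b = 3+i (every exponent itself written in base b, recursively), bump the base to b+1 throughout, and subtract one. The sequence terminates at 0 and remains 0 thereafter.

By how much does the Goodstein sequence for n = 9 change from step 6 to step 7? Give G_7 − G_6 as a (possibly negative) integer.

step 0: 9 = 3^2; sub 4 for 3: 4^2; = 16; G_1 = 16−1 = 15
step 1: 15 = 3·4 + 3; sub 5 for 4: 3·5 + 3; = 18; G_2 = 18−1 = 17
step 2: 17 = 3·5 + 2; sub 6 for 5: 3·6 + 2; = 20; G_3 = 20−1 = 19
step 3: 19 = 3·6 + 1; sub 7 for 6: 3·7 + 1; = 22; G_4 = 22−1 = 21
step 4: 21 = 3·7; sub 8 for 7: 3·8; = 24; G_5 = 24−1 = 23
step 5: 23 = 2·8 + 7; sub 9 for 8: 2·9 + 7; = 25; G_6 = 25−1 = 24
step 6: 24 = 2·9 + 6; sub 10 for 9: 2·10 + 6; = 26; G_7 = 26−1 = 25

1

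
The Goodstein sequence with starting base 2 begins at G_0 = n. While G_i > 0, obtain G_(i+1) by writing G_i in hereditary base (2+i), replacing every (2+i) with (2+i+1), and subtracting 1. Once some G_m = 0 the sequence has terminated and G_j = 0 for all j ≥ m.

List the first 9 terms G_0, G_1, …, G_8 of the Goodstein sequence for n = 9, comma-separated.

9, 81, 1023, 9842, 140743, 2471826, 50333399, 1162263921, 30000003325

(0) 9|_2 = 2^(2 + 1) + 1 ↦ 3^(3 + 1) + 1|_3 = 82 ⇒ 81
(1) 81|_3 = 3^(3 + 1) ↦ 4^(4 + 1)|_4 = 1024 ⇒ 1023
(2) 1023|_4 = 3·4^4 + 3·4^3 + 3·4^2 + 3·4 + 3 ↦ 3·5^5 + 3·5^3 + 3·5^2 + 3·5 + 3|_5 = 9843 ⇒ 9842
(3) 9842|_5 = 3·5^5 + 3·5^3 + 3·5^2 + 3·5 + 2 ↦ 3·6^6 + 3·6^3 + 3·6^2 + 3·6 + 2|_6 = 140744 ⇒ 140743
(4) 140743|_6 = 3·6^6 + 3·6^3 + 3·6^2 + 3·6 + 1 ↦ 3·7^7 + 3·7^3 + 3·7^2 + 3·7 + 1|_7 = 2471827 ⇒ 2471826
(5) 2471826|_7 = 3·7^7 + 3·7^3 + 3·7^2 + 3·7 ↦ 3·8^8 + 3·8^3 + 3·8^2 + 3·8|_8 = 50333400 ⇒ 50333399
(6) 50333399|_8 = 3·8^8 + 3·8^3 + 3·8^2 + 2·8 + 7 ↦ 3·9^9 + 3·9^3 + 3·9^2 + 2·9 + 7|_9 = 1162263922 ⇒ 1162263921
(7) 1162263921|_9 = 3·9^9 + 3·9^3 + 3·9^2 + 2·9 + 6 ↦ 3·10^10 + 3·10^3 + 3·10^2 + 2·10 + 6|_10 = 30000003326 ⇒ 30000003325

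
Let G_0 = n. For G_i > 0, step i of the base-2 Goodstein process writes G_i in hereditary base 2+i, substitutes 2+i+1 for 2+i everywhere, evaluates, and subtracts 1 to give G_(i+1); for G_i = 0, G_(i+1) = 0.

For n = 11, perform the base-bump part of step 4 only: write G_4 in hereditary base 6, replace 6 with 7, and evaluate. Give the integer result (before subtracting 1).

5764802

11 —HB2→ 2^(2 + 1) + 2 + 1 —bump→ 3^(3 + 1) + 3 + 1 = 85 —(−1)→ 84
84 —HB3→ 3^(3 + 1) + 3 —bump→ 4^(4 + 1) + 4 = 1028 —(−1)→ 1027
1027 —HB4→ 4^(4 + 1) + 3 —bump→ 5^(5 + 1) + 3 = 15628 —(−1)→ 15627
15627 —HB5→ 5^(5 + 1) + 2 —bump→ 6^(6 + 1) + 2 = 279938 —(−1)→ 279937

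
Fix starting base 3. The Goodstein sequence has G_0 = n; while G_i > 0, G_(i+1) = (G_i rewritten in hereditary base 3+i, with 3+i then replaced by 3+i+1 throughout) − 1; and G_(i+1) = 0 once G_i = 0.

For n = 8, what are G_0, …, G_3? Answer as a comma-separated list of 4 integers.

8 —HB3→ 2·3 + 2 —bump→ 2·4 + 2 = 10 —(−1)→ 9
9 —HB4→ 2·4 + 1 —bump→ 2·5 + 1 = 11 —(−1)→ 10
10 —HB5→ 2·5 —bump→ 2·6 = 12 —(−1)→ 11

8, 9, 10, 11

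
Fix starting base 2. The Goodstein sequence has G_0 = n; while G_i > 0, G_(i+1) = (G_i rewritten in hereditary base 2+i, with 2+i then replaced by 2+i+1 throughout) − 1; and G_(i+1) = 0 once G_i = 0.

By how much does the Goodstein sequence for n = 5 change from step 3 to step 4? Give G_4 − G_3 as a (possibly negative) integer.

308

G_0 = 5. HB_2(5) = 2^2 + 1. Bump = 28. G_1 = 27.
G_1 = 27. HB_3(27) = 3^3. Bump = 256. G_2 = 255.
G_2 = 255. HB_4(255) = 3·4^3 + 3·4^2 + 3·4 + 3. Bump = 468. G_3 = 467.
G_3 = 467. HB_5(467) = 3·5^3 + 3·5^2 + 3·5 + 2. Bump = 776. G_4 = 775.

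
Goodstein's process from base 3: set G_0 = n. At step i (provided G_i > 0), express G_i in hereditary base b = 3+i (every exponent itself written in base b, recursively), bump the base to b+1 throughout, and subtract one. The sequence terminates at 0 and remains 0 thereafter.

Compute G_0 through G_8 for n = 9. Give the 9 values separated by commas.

(0) 9|_3 = 3^2 ↦ 4^2|_4 = 16 ⇒ 15
(1) 15|_4 = 3·4 + 3 ↦ 3·5 + 3|_5 = 18 ⇒ 17
(2) 17|_5 = 3·5 + 2 ↦ 3·6 + 2|_6 = 20 ⇒ 19
(3) 19|_6 = 3·6 + 1 ↦ 3·7 + 1|_7 = 22 ⇒ 21
(4) 21|_7 = 3·7 ↦ 3·8|_8 = 24 ⇒ 23
(5) 23|_8 = 2·8 + 7 ↦ 2·9 + 7|_9 = 25 ⇒ 24
(6) 24|_9 = 2·9 + 6 ↦ 2·10 + 6|_10 = 26 ⇒ 25
(7) 25|_10 = 2·10 + 5 ↦ 2·11 + 5|_11 = 27 ⇒ 26

9, 15, 17, 19, 21, 23, 24, 25, 26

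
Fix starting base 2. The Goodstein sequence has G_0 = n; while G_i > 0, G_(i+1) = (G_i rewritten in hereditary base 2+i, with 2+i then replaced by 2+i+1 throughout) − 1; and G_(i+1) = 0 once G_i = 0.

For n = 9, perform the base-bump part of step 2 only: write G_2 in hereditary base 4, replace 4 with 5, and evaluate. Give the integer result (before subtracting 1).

G_0 = 9. HB_2(9) = 2^(2 + 1) + 1. Bump = 82. G_1 = 81.
G_1 = 81. HB_3(81) = 3^(3 + 1). Bump = 1024. G_2 = 1023.

9843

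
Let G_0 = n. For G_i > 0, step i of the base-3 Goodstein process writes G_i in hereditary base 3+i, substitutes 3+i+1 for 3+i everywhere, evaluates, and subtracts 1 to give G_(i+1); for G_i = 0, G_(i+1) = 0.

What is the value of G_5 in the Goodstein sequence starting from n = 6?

(0) 6|_3 = 2·3 ↦ 2·4|_4 = 8 ⇒ 7
(1) 7|_4 = 4 + 3 ↦ 5 + 3|_5 = 8 ⇒ 7
(2) 7|_5 = 5 + 2 ↦ 6 + 2|_6 = 8 ⇒ 7
(3) 7|_6 = 6 + 1 ↦ 7 + 1|_7 = 8 ⇒ 7
(4) 7|_7 = 7 ↦ 8|_8 = 8 ⇒ 7
(5) 7|_8 = 7 ↦ 7|_9 = 7 ⇒ 6

7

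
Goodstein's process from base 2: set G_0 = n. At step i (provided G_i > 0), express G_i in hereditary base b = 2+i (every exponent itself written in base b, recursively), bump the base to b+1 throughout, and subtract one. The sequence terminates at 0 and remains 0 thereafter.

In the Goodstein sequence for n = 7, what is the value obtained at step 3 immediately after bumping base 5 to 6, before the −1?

46658

i=0: 7 = 2^2 + 2 + 1 (b=2); 2→3: 3^3 + 3 + 1 = 31; 31−1 = 30
i=1: 30 = 3^3 + 3 (b=3); 3→4: 4^4 + 4 = 260; 260−1 = 259
i=2: 259 = 4^4 + 3 (b=4); 4→5: 5^5 + 3 = 3128; 3128−1 = 3127
i=3: 3127 = 5^5 + 2 (b=5); 5→6: 6^6 + 2 = 46658; 46658−1 = 46657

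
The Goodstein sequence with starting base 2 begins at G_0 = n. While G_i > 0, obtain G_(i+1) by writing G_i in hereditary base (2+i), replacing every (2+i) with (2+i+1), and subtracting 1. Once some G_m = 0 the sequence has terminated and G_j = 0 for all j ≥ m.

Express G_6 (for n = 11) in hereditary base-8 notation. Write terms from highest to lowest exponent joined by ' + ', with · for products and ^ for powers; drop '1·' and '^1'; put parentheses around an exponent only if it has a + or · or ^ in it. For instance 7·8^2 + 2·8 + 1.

G_0=11  [base 2] 2^(2 + 1) + 2 + 1  →[2↦3]→  3^(3 + 1) + 3 + 1 = 85  −1 ⇒ G_1=84
G_1=84  [base 3] 3^(3 + 1) + 3  →[3↦4]→  4^(4 + 1) + 4 = 1028  −1 ⇒ G_2=1027
G_2=1027  [base 4] 4^(4 + 1) + 3  →[4↦5]→  5^(5 + 1) + 3 = 15628  −1 ⇒ G_3=15627
G_3=15627  [base 5] 5^(5 + 1) + 2  →[5↦6]→  6^(6 + 1) + 2 = 279938  −1 ⇒ G_4=279937
G_4=279937  [base 6] 6^(6 + 1) + 1  →[6↦7]→  7^(7 + 1) + 1 = 5764802  −1 ⇒ G_5=5764801
G_5=5764801  [base 7] 7^(7 + 1)  →[7↦8]→  8^(8 + 1) = 134217728  −1 ⇒ G_6=134217727

7·8^8 + 7·8^7 + 7·8^6 + 7·8^5 + 7·8^4 + 7·8^3 + 7·8^2 + 7·8 + 7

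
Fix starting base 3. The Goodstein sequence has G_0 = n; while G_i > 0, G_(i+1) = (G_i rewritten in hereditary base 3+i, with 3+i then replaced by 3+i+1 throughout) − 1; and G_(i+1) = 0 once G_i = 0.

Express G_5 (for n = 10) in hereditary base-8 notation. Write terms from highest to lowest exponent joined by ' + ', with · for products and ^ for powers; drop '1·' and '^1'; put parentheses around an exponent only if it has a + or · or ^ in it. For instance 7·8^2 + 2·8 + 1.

4·8 + 1

G_0 = 10. HB_3(10) = 3^2 + 1. Bump = 17. G_1 = 16.
G_1 = 16. HB_4(16) = 4^2. Bump = 25. G_2 = 24.
G_2 = 24. HB_5(24) = 4·5 + 4. Bump = 28. G_3 = 27.
G_3 = 27. HB_6(27) = 4·6 + 3. Bump = 31. G_4 = 30.
G_4 = 30. HB_7(30) = 4·7 + 2. Bump = 34. G_5 = 33.
G_5 = 33. HB_8(33) = 4·8 + 1. Bump = 37. G_6 = 36.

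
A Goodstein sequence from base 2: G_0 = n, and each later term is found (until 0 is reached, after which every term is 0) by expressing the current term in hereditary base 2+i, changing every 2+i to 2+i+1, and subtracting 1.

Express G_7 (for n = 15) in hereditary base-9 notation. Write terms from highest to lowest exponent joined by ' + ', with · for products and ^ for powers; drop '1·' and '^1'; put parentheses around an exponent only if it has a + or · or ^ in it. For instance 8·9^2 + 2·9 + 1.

9^(9 + 1) + 7·9^7 + 7·9^6 + 7·9^5 + 7·9^4 + 7·9^3 + 7·9^2 + 7·9 + 6

step 0: 15 = 2^(2 + 1) + 2^2 + 2 + 1; sub 3 for 2: 3^(3 + 1) + 3^3 + 3 + 1; = 112; G_1 = 112−1 = 111
step 1: 111 = 3^(3 + 1) + 3^3 + 3; sub 4 for 3: 4^(4 + 1) + 4^4 + 4; = 1284; G_2 = 1284−1 = 1283
step 2: 1283 = 4^(4 + 1) + 4^4 + 3; sub 5 for 4: 5^(5 + 1) + 5^5 + 3; = 18753; G_3 = 18753−1 = 18752
step 3: 18752 = 5^(5 + 1) + 5^5 + 2; sub 6 for 5: 6^(6 + 1) + 6^6 + 2; = 326594; G_4 = 326594−1 = 326593
step 4: 326593 = 6^(6 + 1) + 6^6 + 1; sub 7 for 6: 7^(7 + 1) + 7^7 + 1; = 6588345; G_5 = 6588345−1 = 6588344
step 5: 6588344 = 7^(7 + 1) + 7^7; sub 8 for 7: 8^(8 + 1) + 8^8; = 150994944; G_6 = 150994944−1 = 150994943
step 6: 150994943 = 8^(8 + 1) + 7·8^7 + 7·8^6 + 7·8^5 + 7·8^4 + 7·8^3 + 7·8^2 + 7·8 + 7; sub 9 for 8: 9^(9 + 1) + 7·9^7 + 7·9^6 + 7·9^5 + 7·9^4 + 7·9^3 + 7·9^2 + 7·9 + 7; = 3524450281; G_7 = 3524450281−1 = 3524450280
step 7: 3524450280 = 9^(9 + 1) + 7·9^7 + 7·9^6 + 7·9^5 + 7·9^4 + 7·9^3 + 7·9^2 + 7·9 + 6; sub 10 for 9: 10^(10 + 1) + 7·10^7 + 7·10^6 + 7·10^5 + 7·10^4 + 7·10^3 + 7·10^2 + 7·10 + 6; = 100077777776; G_8 = 100077777776−1 = 100077777775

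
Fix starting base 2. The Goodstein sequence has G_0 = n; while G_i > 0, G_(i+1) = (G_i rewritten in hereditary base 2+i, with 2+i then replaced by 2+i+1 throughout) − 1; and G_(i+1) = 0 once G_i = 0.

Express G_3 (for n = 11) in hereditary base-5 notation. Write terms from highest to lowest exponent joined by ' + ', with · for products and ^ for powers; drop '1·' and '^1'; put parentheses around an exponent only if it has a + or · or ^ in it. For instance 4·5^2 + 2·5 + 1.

G_0 = 11. HB_2(11) = 2^(2 + 1) + 2 + 1. Bump = 85. G_1 = 84.
G_1 = 84. HB_3(84) = 3^(3 + 1) + 3. Bump = 1028. G_2 = 1027.
G_2 = 1027. HB_4(1027) = 4^(4 + 1) + 3. Bump = 15628. G_3 = 15627.
G_3 = 15627. HB_5(15627) = 5^(5 + 1) + 2. Bump = 279938. G_4 = 279937.

5^(5 + 1) + 2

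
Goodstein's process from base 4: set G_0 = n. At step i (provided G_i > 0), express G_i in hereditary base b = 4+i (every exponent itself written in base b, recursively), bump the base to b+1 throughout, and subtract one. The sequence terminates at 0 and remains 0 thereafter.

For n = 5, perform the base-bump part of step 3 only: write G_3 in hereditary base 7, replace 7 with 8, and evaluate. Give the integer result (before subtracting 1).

step 0: 5 = 4 + 1; sub 5 for 4: 5 + 1; = 6; G_1 = 6−1 = 5
step 1: 5 = 5; sub 6 for 5: 6; = 6; G_2 = 6−1 = 5
step 2: 5 = 5; sub 7 for 6: 5; = 5; G_3 = 5−1 = 4
step 3: 4 = 4; sub 8 for 7: 4; = 4; G_4 = 4−1 = 3

4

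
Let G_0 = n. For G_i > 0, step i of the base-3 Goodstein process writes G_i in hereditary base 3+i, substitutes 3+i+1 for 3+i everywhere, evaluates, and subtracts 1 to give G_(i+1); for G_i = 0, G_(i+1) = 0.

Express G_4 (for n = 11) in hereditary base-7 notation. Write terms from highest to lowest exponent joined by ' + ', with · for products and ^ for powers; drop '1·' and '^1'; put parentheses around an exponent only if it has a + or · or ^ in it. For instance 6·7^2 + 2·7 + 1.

[0] 11 ≡ 3^2 + 2 (base 3). Lift 4: 18. −1: 17.
[1] 17 ≡ 4^2 + 1 (base 4). Lift 5: 26. −1: 25.
[2] 25 ≡ 5^2 (base 5). Lift 6: 36. −1: 35.
[3] 35 ≡ 5·6 + 5 (base 6). Lift 7: 40. −1: 39.

5·7 + 4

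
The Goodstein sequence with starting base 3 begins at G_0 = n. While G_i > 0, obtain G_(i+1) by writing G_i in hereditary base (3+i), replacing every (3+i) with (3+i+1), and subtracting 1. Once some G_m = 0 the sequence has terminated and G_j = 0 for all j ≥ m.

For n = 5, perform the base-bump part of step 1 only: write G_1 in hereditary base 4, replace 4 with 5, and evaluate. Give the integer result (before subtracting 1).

5 —HB3→ 3 + 2 —bump→ 4 + 2 = 6 —(−1)→ 5
5 —HB4→ 4 + 1 —bump→ 5 + 1 = 6 —(−1)→ 5

6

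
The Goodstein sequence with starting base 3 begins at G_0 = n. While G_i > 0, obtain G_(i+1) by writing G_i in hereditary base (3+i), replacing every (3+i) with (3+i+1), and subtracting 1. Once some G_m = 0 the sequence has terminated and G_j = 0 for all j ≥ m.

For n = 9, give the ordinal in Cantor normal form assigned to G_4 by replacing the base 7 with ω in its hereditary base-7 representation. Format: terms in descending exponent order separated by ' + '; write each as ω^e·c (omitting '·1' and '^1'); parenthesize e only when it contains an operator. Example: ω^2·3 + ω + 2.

ω·3

base 3: 9 = 3^2; at 4: 4^2 = 16; next = 15
base 4: 15 = 3·4 + 3; at 5: 3·5 + 3 = 18; next = 17
base 5: 17 = 3·5 + 2; at 6: 3·6 + 2 = 20; next = 19
base 6: 19 = 3·6 + 1; at 7: 3·7 + 1 = 22; next = 21
base 7: 21 = 3·7; at 8: 3·8 = 24; next = 23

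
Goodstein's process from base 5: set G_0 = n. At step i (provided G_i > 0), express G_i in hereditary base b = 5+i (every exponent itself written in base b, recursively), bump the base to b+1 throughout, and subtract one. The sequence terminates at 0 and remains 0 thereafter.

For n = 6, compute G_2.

6

step 0: 6 = 5 + 1; sub 6 for 5: 6 + 1; = 7; G_1 = 7−1 = 6
step 1: 6 = 6; sub 7 for 6: 7; = 7; G_2 = 7−1 = 6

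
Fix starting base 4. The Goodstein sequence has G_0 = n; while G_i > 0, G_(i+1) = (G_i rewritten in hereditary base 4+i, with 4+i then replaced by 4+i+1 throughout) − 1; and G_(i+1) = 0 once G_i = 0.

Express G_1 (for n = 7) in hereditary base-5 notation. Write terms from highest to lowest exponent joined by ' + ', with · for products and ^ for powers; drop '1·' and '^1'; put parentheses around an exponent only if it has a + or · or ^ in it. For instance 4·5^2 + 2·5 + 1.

5 + 2

i=0: 7 = 4 + 3 (b=4); 4→5: 5 + 3 = 8; 8−1 = 7
i=1: 7 = 5 + 2 (b=5); 5→6: 6 + 2 = 8; 8−1 = 7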